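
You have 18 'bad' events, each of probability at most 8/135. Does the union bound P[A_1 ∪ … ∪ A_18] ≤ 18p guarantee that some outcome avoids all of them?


Union bound: P[∪_{i=1}^{18} A_i] ≤ Σ_i P[A_i] ≤ 18·p = 18·(8/135) = 16/15.
Numerically: 16/15 ≈ 1.0666667.
Is 16/15 < 1? NO.
Since the bound 16/15 is ≥ 1, the union bound is uninformative here; it does NOT by itself certify existence.

18·p = 16/15 ≈ 1.0666667; existence NOT certified by the union bound.


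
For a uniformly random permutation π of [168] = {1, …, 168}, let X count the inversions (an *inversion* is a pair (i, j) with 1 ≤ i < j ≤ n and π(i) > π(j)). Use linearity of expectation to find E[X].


Write X = Σ X_I over the C(168, 2) = 14028 pairs i < j, with X_I the indicator of one inversion.
There are 14028 indicators.
For each fixed pair i < j, the values π(i) and π(j) are two distinct elements of {1, …, 168} in uniformly random order; by symmetry P[π(i) > π(j)] = 1/2.
By linearity: E[X] = 14028 · (1/2) = C(168, 2) · (1/2) = 14028/2 = 7014 ≈ 7014.000.

E[X] = 7014 = 7014.000.


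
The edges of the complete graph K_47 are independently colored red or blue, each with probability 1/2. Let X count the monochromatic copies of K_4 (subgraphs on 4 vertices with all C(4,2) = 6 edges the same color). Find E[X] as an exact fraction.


Let X = Σ_S X_S over the C(47, 4) = 178365 subsets S of size 4, where X_S = 1 if the K_4 on S is monochromatic.
For a fixed S, the K_4 on S has C(4, 2) = 6 edges. P[all 6 edges red] = (1/2)^6, and likewise for blue, so P[monochromatic] = 2·(1/2)^6 = 2^{1 − 6} = 1/32.
Summing: E[X] = C(47, 4) · 2^{1 − 6} = 178365 · 1/32 = 178365/32.
Numerically: E[X] ≈ 5573.9062.

E[X] = C(47,4)·2^(1−C(4,2)) = 178365/32 ≈ 5573.9062.


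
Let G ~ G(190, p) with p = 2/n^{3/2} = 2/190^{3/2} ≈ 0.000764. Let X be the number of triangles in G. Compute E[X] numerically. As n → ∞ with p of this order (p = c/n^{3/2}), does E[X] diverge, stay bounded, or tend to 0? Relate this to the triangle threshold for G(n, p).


Number of potential triangles: C(190, 3) = 1125180.
Each occurs with probability p³ ≈ (0.000764)³ ≈ 4.45347e-10.
By linearity: E[X] = C(190, 3)·p³ ≈ 1125180 · 4.45347e-10 ≈ 0.001.
Since α = 3/2 > 1, p = c/n^{3/2} = o(1/n) is below the triangle threshold p ~ 1/n. Asymptotically E[X] ~ (c³/6)·n^{3(1−α)} = (2³/6)·n^{-1.5} → 0, so by Markov's inequality G has no triangles w.h.p.

E[X] ≈ 0.001; in regime p = Θ(1/n^{3/2}) E[X] tends to 0 (below the triangle threshold p ~ 1/n).


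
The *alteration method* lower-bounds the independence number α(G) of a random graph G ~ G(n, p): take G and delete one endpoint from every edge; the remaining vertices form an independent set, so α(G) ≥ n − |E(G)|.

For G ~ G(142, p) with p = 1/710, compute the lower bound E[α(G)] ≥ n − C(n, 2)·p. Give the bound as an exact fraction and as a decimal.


E[|E(G)|] = C(142, 2)·p = 10011 · (1/710) = 141/10.
E[α(G)] ≥ n − E[|E(G)|] = 142 − 141/10 = 1279/10.
Numerically: ≈ 127.9000.
(This is only a lower bound; the true E[α(G)] may be larger.)

E[α(G)] ≥ 1279/10 ≈ 127.9000.


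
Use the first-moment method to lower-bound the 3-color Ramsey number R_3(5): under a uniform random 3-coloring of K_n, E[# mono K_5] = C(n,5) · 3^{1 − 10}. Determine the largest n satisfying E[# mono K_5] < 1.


We need C(n, 5) · 3^{1 − 10} < 1, i.e. C(n, 5) < 3^{10 − 1} = 19683.
Check values of n near the boundary:
  n = 18: C(18, 5) = 8568; 8568 < 19683? YES
  n = 19: C(19, 5) = 11628; 11628 < 19683? YES
  n = 20: C(20, 5) = 15504; 15504 < 19683? YES
  n = 21: C(21, 5) = 20349; 20349 < 19683? NO
  n = 22: C(22, 5) = 26334; 26334 < 19683? NO
The largest n with C(n, 5) < 19683 is n = 20 (where E[X] = 5168/6561 ≈ 0.788). Hence R_3(5) > 20, i.e. R_3(5) ≥ 21.

Largest n = 20; hence R_3(5) > 20.


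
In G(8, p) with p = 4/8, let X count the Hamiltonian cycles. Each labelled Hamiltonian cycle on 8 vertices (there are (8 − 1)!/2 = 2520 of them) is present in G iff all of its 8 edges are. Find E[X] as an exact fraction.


K_8 has (8 − 1)!/2 = 2520 labelled Hamiltonian cycles.
For each such Hamiltonian cycle H, let X_H = 1 if all 8 edges of H are present in G. Then P[X_H = 1] = p^{8} = (1/2)^{8} = 1/256.
By linearity of expectation: E[X] = Σ_H E[X_H] = 2520 · p^{8} = 2520 · 1/256 = 315/32.
Numerically: E[X] ≈ 9.844.

E[X] = 2520 · (1/2)^{8} = 315/32 ≈ 9.844.


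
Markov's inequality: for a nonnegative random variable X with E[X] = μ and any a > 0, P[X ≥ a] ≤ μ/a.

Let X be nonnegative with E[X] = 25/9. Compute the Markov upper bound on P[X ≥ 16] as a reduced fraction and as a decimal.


μ = E[X] = 25/9, a = 16.
Markov: P[X ≥ 16] ≤ μ/a = (25/9)/16 = 25/144.
Numerically: ≈ 0.173611.
(Since a = 16 > μ = 2.777778, the bound 25/144 is < 1 and informative.)

P[X ≥ 16] ≤ 25/144 ≈ 0.173611.


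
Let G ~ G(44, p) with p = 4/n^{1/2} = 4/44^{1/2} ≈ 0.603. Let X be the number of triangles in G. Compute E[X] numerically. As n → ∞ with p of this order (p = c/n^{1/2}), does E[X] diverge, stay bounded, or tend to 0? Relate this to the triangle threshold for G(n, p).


Number of potential triangles: C(44, 3) = 13244.
Each occurs with probability p³ ≈ (0.603)³ ≈ 2.19281e-01.
By linearity: E[X] = C(44, 3)·p³ ≈ 13244 · 2.19281e-01 ≈ 2904.157.
Since α = 1/2 < 1, p = c/n^{1/2} ≫ 1/n is above the triangle threshold p ~ 1/n. Asymptotically E[X] ~ (c³/6)·n^{3(1−α)} = (4³/6)·n^{1.5} → ∞; triangles are abundant w.h.p.

E[X] ≈ 2904.157; in regime p = Θ(1/n^{1/2}) E[X] diverges (above the triangle threshold p ~ 1/n).


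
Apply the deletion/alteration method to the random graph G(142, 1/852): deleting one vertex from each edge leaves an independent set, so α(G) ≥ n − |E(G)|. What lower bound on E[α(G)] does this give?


E[|E(G)|] = C(142, 2)·p = 10011 · (1/852) = 47/4.
E[α(G)] ≥ n − E[|E(G)|] = 142 − 47/4 = 521/4.
Numerically: ≈ 130.25000.
(This is only a lower bound; the true E[α(G)] may be larger.)

E[α(G)] ≥ 521/4 ≈ 130.25000.


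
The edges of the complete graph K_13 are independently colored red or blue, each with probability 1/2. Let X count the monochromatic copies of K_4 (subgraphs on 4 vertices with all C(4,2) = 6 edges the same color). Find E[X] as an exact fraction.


Let X = Σ_S X_S over the C(13, 4) = 715 subsets S of size 4, where X_S = 1 if the K_4 on S is monochromatic.
For a fixed S, the K_4 on S has C(4, 2) = 6 edges. P[all 6 edges red] = (1/2)^6, and likewise for blue, so P[monochromatic] = 2·(1/2)^6 = 2^{1 − 6} = 1/32.
By linearity: E[X] = C(13, 4) · 2^{1 − 6} = 715 · 1/32 = 715/32.
Numerically: E[X] ≈ 22.343750.

E[X] = C(13,4)·2^(1−C(4,2)) = 715/32 ≈ 22.343750.


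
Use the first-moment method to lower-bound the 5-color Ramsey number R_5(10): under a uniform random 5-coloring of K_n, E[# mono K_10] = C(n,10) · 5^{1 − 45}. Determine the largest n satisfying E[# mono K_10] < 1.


We need C(n, 10) · 5^{1 − 45} < 1, i.e. C(n, 10) < 5^{45 − 1} = 5684341886080801486968994140625.
Check values of n near the boundary:
  n = 5389: C(5389, 10) = 5645340767466558997768874792926; 5645340767466558997768874792926 < 5684341886080801486968994140625? YES
  n = 5390: C(5390, 10) = 5655833965919099070255434039753; 5655833965919099070255434039753 < 5684341886080801486968994140625? YES
  n = 5391: C(5391, 10) = 5666344714787188828795213697883; 5666344714787188828795213697883 < 5684341886080801486968994140625? YES
  n = 5392: C(5392, 10) = 5676873040158402483252283957448; 5676873040158402483252283957448 < 5684341886080801486968994140625? YES
  n = 5393: C(5393, 10) = 5687418968154238267170642278008; 5687418968154238267170642278008 < 5684341886080801486968994140625? NO
  n = 5394: C(5394, 10) = 5697982524930156243149785372878; 5697982524930156243149785372878 < 5684341886080801486968994140625? NO
  n = 5395: C(5395, 10) = 5708563736675616143322765475706; 5708563736675616143322765475706 < 5684341886080801486968994140625? NO
The largest n with C(n, 10) < 5684341886080801486968994140625 is n = 5392 (where E[X] = 5676873040158402483252283957448/5684341886080801486968994140625 ≈ 0.9987). Hence R_5(10) > 5392, i.e. R_5(10) ≥ 5393.

Largest n = 5392; hence R_5(10) > 5392.


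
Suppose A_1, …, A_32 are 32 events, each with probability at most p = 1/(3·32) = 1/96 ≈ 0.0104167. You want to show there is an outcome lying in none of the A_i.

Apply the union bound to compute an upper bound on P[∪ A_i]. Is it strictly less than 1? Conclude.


Union bound: P[∪_{i=1}^{32} A_i] ≤ Σ_i P[A_i] ≤ 32·p = 32·(1/96) = 1/3.
Numerically: 1/3 ≈ 0.3333333.
Is 1/3 < 1? YES.
Since P[∪ A_i] ≤ 1/3 < 1, the complement has P[∩ A_i^c] ≥ 1 − 1/3 = 2/3 > 0, so some outcome avoids every A_i.

32·p = 1/3 ≈ 0.3333333; existence CERTIFIED by the union bound.


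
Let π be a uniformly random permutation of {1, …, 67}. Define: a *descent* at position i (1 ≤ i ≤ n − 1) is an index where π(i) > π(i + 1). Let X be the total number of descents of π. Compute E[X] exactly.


Write X = Σ X_I over i = 1, …, 66, with X_I the indicator of one descent.
There are 66 indicators.
For each fixed i, the pair (π(i), π(i+1)) is a uniformly random ordered pair of distinct values from {1, …, 67}; by symmetry P[π(i) > π(i+1)] = 1/2.
By linearity: E[X] = 66 · (1/2) = (67 − 1) · (1/2) = 33 ≈ 33.0000.

E[X] = 33 = 33.0000.


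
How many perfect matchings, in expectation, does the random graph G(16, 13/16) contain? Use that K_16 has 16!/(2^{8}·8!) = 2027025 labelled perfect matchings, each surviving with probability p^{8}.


K_16 has 16!/(2^{8}·8!) = 2027025 labelled perfect matchings.
For each such perfect matching H, let X_H = 1 if all 8 edges of H are present in G. Then P[X_H = 1] = p^{8} = (13/16)^{8} = 815730721/4294967296.
By linearity: E[X] = Σ_H E[X_H] = 2027025 · p^{8} = 2027025 · 815730721/4294967296 = 1653506564735025/4294967296.
Numerically: E[X] ≈ 3.8499e+05.

E[X] = 2027025 · (13/16)^{8} = 1653506564735025/4294967296 ≈ 3.8499e+05.


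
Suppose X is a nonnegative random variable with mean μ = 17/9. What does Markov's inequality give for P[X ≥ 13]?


μ = E[X] = 17/9, a = 13.
Markov: P[X ≥ 13] ≤ μ/a = (17/9)/13 = 17/117.
Numerically: ≈ 0.1453.
(Since a = 13 > μ = 1.8889, the bound 17/117 is < 1 and informative.)

P[X ≥ 13] ≤ 17/117 ≈ 0.1453.


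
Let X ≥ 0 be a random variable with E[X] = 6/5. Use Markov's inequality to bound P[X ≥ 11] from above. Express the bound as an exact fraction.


μ = E[X] = 6/5, a = 11.
Markov: P[X ≥ 11] ≤ μ/a = (6/5)/11 = 6/55.
Numerically: ≈ 0.1091.
(Since a = 11 > μ = 1.2000, the bound 6/55 is < 1 and informative.)

P[X ≥ 11] ≤ 6/55 ≈ 0.1091.


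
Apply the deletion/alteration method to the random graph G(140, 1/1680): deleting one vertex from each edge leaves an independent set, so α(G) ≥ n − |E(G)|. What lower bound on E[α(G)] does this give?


E[|E(G)|] = C(140, 2)·p = 9730 · (1/1680) = 139/24.
E[α(G)] ≥ n − E[|E(G)|] = 140 − 139/24 = 3221/24.
Numerically: ≈ 134.208333.
(This is only a lower bound; the true E[α(G)] may be larger.)

E[α(G)] ≥ 3221/24 ≈ 134.208333.


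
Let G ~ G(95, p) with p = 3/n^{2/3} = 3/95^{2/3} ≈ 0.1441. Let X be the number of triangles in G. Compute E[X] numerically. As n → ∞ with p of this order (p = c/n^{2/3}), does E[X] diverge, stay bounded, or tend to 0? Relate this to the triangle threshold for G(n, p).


Number of potential triangles: C(95, 3) = 138415.
Each occurs with probability p³ ≈ (0.1441)³ ≈ 2.991690e-03.
By linearity: E[X] = C(95, 3)·p³ ≈ 138415 · 2.991690e-03 ≈ 414.0947.
Since α = 2/3 < 1, p = c/n^{2/3} ≫ 1/n is above the triangle threshold p ~ 1/n. Asymptotically E[X] ~ (c³/6)·n^{3(1−α)} = (3³/6)·n^{1} → ∞; triangles are abundant w.h.p.

E[X] ≈ 414.0947; in regime p = Θ(1/n^{2/3}) E[X] diverges (above the triangle threshold p ~ 1/n).


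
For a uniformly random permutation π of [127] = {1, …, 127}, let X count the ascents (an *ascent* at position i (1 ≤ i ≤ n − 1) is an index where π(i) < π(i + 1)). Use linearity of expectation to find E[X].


Write X = Σ X_I over i = 1, …, 126, with X_I the indicator of one ascent.
There are 126 indicators.
For each fixed i, the pair (π(i), π(i+1)) is a uniformly random ordered pair of distinct values from {1, …, 127}; by symmetry P[π(i) < π(i+1)] = 1/2.
By linearity: E[X] = 126 · (1/2) = (127 − 1) · (1/2) = 63 ≈ 63.000.

E[X] = 63 = 63.000.


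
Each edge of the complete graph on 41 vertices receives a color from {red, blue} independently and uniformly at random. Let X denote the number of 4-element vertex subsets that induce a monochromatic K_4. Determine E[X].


Let X = Σ_S X_S over the C(41, 4) = 101270 subsets S of size 4, where X_S = 1 if the K_4 on S is monochromatic.
For a fixed S, the K_4 on S has C(4, 2) = 6 edges. P[all 6 edges red] = (1/2)^6, and likewise for blue, so P[monochromatic] = 2·(1/2)^6 = 2^{1 − 6} = 1/32.
By linearity: E[X] = C(41, 4) · 2^{1 − 6} = 101270 · 1/32 = 50635/16.
Numerically: E[X] ≈ 3164.6875.

E[X] = C(41,4)·2^(1−C(4,2)) = 50635/16 ≈ 3164.6875.


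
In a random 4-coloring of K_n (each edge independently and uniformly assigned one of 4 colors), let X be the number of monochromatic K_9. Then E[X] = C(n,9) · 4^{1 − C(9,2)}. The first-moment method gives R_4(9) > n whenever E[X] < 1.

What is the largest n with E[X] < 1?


We need C(n, 9) · 4^{1 − 36} < 1, i.e. C(n, 9) < 4^{36 − 1} = 1180591620717411303424.
Check values of n near the boundary:
  n = 909: C(909, 9) = 1122169012923711463931; 1122169012923711463931 < 1180591620717411303424? YES
  n = 910: C(910, 9) = 1133378248346922788210; 1133378248346922788210 < 1180591620717411303424? YES
  n = 911: C(911, 9) = 1144686900492291197405; 1144686900492291197405 < 1180591620717411303424? YES
  n = 912: C(912, 9) = 1156095740032081475120; 1156095740032081475120 < 1180591620717411303424? YES
  n = 913: C(913, 9) = 1167605542753639808390; 1167605542753639808390 < 1180591620717411303424? YES
  n = 914: C(914, 9) = 1179217089587653905932; 1179217089587653905932 < 1180591620717411303424? YES
  n = 915: C(915, 9) = 1190931166636537885130; 1190931166636537885130 < 1180591620717411303424? NO
  n = 916: C(916, 9) = 1202748565202942340440; 1202748565202942340440 < 1180591620717411303424? NO
  n = 917: C(917, 9) = 1214670081818390006810; 1214670081818390006810 < 1180591620717411303424? NO
The largest n with C(n, 9) < 1180591620717411303424 is n = 914 (where E[X] = 294804272396913476483/295147905179352825856 ≈ 0.99884). Hence R_4(9) > 914, i.e. R_4(9) ≥ 915.

Largest n = 914; hence R_4(9) > 914.


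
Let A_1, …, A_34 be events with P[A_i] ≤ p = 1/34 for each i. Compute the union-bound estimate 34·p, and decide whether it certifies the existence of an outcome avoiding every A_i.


Union bound: P[∪_{i=1}^{34} A_i] ≤ Σ_i P[A_i] ≤ 34·p = 34·(1/34) = 1.
Numerically: 1 ≈ 1.0000000.
Is 1 < 1? NO.
Since the bound 1 is ≥ 1, the union bound is uninformative here; it does NOT by itself certify existence.

34·p = 1 ≈ 1.0000000; existence NOT certified by the union bound.


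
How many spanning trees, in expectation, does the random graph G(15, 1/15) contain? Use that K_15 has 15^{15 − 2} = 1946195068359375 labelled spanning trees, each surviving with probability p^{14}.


K_15 has 15^{15 − 2} = 1946195068359375 labelled spanning trees.
For each such spanning tree H, let X_H = 1 if all 14 edges of H are present in G. Then P[X_H = 1] = p^{14} = (1/15)^{14} = 1/29192926025390625.
By linearity of expectation: E[X] = Σ_H E[X_H] = 1946195068359375 · p^{14} = 1946195068359375 · 1/29192926025390625 = 1/15.
Numerically: E[X] ≈ 0.0667.

E[X] = 1946195068359375 · (1/15)^{14} = 1/15 ≈ 0.0667.


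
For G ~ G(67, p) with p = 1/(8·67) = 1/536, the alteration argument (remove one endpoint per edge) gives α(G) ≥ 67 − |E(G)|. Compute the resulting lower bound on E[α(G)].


E[|E(G)|] = C(67, 2)·p = 2211 · (1/536) = 33/8.
E[α(G)] ≥ n − E[|E(G)|] = 67 − 33/8 = 503/8.
Numerically: ≈ 62.8750.
(This is only a lower bound; the true E[α(G)] may be larger.)

E[α(G)] ≥ 503/8 ≈ 62.8750.


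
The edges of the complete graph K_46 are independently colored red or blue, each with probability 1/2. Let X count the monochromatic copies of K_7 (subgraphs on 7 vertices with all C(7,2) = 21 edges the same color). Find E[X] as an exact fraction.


Let X = Σ_S X_S over the C(46, 7) = 53524680 subsets S of size 7, where X_S = 1 if the K_7 on S is monochromatic.
For a fixed S, the K_7 on S has C(7, 2) = 21 edges. P[all 21 edges red] = (1/2)^21, and likewise for blue, so P[monochromatic] = 2·(1/2)^21 = 2^{1 − 21} = 1/1048576.
By linearity of expectation: E[X] = C(46, 7) · 2^{1 − 21} = 53524680 · 1/1048576 = 6690585/131072.
Numerically: E[X] ≈ 51.045113.

E[X] = C(46,7)·2^(1−C(7,2)) = 6690585/131072 ≈ 51.045113.


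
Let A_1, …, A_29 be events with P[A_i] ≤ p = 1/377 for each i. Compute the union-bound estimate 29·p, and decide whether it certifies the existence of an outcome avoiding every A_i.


Union bound: P[∪_{i=1}^{29} A_i] ≤ Σ_i P[A_i] ≤ 29·p = 29·(1/377) = 1/13.
Numerically: 1/13 ≈ 0.0769.
Is 1/13 < 1? YES.
Since P[∪ A_i] ≤ 1/13 < 1, the complement has P[∩ A_i^c] ≥ 1 − 1/13 = 12/13 > 0, so some outcome avoids every A_i.

29·p = 1/13 ≈ 0.0769; existence CERTIFIED by the union bound.


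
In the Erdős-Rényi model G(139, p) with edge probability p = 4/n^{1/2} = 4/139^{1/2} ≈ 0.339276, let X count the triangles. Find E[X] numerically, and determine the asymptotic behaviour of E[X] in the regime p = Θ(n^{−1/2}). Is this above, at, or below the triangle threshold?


Number of potential triangles: C(139, 3) = 437989.
Each occurs with probability p³ ≈ (0.339276)³ ≈ 3.90533032e-02.
By linearity: E[X] = C(139, 3)·p³ ≈ 437989 · 3.90533032e-02 ≈ 17104.917231.
Since α = 1/2 < 1, p = c/n^{1/2} ≫ 1/n is above the triangle threshold p ~ 1/n. Asymptotically E[X] ~ (c³/6)·n^{3(1−α)} = (4³/6)·n^{1.5} → ∞; triangles are abundant w.h.p.

E[X] ≈ 17104.917231; in regime p = Θ(1/n^{1/2}) E[X] diverges (above the triangle threshold p ~ 1/n).


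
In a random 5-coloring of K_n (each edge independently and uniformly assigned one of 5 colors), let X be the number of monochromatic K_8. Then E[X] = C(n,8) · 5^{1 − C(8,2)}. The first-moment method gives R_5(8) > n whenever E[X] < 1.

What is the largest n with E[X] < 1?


We need C(n, 8) · 5^{1 − 28} < 1, i.e. C(n, 8) < 5^{28 − 1} = 7450580596923828125.
Check values of n near the boundary:
  n = 858: C(858, 8) = 7049584530256467771; 7049584530256467771 < 7450580596923828125? YES
  n = 859: C(859, 8) = 7115855595170747139; 7115855595170747139 < 7450580596923828125? YES
  n = 860: C(860, 8) = 7182671140665308145; 7182671140665308145 < 7450580596923828125? YES
  n = 861: C(861, 8) = 7250034996615275865; 7250034996615275865 < 7450580596923828125? YES
  n = 862: C(862, 8) = 7317951015318931845; 7317951015318931845 < 7450580596923828125? YES
  n = 863: C(863, 8) = 7386423071602617757; 7386423071602617757 < 7450580596923828125? YES
  n = 864: C(864, 8) = 7455455062926006708; 7455455062926006708 < 7450580596923828125? NO
The largest n with C(n, 8) < 7450580596923828125 is n = 863 (where E[X] = 7386423071602617757/7450580596923828125 ≈ 0.9913889). Hence R_5(8) > 863, i.e. R_5(8) ≥ 864.

Largest n = 863; hence R_5(8) > 863.


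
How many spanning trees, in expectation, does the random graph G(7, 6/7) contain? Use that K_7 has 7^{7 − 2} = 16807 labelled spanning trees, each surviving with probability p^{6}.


K_7 has 7^{7 − 2} = 16807 labelled spanning trees.
For each such spanning tree H, let X_H = 1 if all 6 edges of H are present in G. Then P[X_H = 1] = p^{6} = (6/7)^{6} = 46656/117649.
By linearity: E[X] = Σ_H E[X_H] = 16807 · p^{6} = 16807 · 46656/117649 = 46656/7.
Numerically: E[X] ≈ 6665.1.

E[X] = 16807 · (6/7)^{6} = 46656/7 ≈ 6665.1.


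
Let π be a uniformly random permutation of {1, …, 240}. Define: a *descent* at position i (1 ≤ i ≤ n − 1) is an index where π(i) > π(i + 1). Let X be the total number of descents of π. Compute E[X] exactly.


Write X = Σ X_I over i = 1, …, 239, with X_I the indicator of one descent.
There are 239 indicators.
For each fixed i, the pair (π(i), π(i+1)) is a uniformly random ordered pair of distinct values from {1, …, 240}; by symmetry P[π(i) > π(i+1)] = 1/2.
By linearity: E[X] = 239 · (1/2) = (240 − 1) · (1/2) = 239/2 ≈ 119.500.

E[X] = 239/2 = 119.500.


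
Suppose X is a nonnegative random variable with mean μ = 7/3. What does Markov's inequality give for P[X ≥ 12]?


μ = E[X] = 7/3, a = 12.
Markov: P[X ≥ 12] ≤ μ/a = (7/3)/12 = 7/36.
Numerically: ≈ 0.19444.
(Since a = 12 > μ = 2.33333, the bound 7/36 is < 1 and informative.)

P[X ≥ 12] ≤ 7/36 ≈ 0.19444.


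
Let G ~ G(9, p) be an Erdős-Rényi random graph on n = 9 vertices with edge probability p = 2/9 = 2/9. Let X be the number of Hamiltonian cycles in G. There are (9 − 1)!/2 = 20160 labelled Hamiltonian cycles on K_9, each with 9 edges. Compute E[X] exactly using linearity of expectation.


K_9 has (9 − 1)!/2 = 20160 labelled Hamiltonian cycles.
For each such Hamiltonian cycle H, let X_H = 1 if all 9 edges of H are present in G. Then P[X_H = 1] = p^{9} = (2/9)^{9} = 512/387420489.
By linearity of expectation: E[X] = Σ_H E[X_H] = 20160 · p^{9} = 20160 · 512/387420489 = 1146880/43046721.
Numerically: E[X] ≈ 0.02664.

E[X] = 20160 · (2/9)^{9} = 1146880/43046721 ≈ 0.02664.


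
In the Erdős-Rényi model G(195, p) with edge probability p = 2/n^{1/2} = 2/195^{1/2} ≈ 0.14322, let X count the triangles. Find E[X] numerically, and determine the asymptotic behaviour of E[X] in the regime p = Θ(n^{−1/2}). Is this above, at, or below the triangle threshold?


Number of potential triangles: C(195, 3) = 1216865.
Each occurs with probability p³ ≈ (0.14322)³ ≈ 2.9379072e-03.
By linearity: E[X] = C(195, 3)·p³ ≈ 1216865 · 2.9379072e-03 ≈ 3575.03642.
Since α = 1/2 < 1, p = c/n^{1/2} ≫ 1/n is above the triangle threshold p ~ 1/n. Asymptotically E[X] ~ (c³/6)·n^{3(1−α)} = (2³/6)·n^{1.5} → ∞; triangles are abundant w.h.p.

E[X] ≈ 3575.03642; in regime p = Θ(1/n^{1/2}) E[X] diverges (above the triangle threshold p ~ 1/n).


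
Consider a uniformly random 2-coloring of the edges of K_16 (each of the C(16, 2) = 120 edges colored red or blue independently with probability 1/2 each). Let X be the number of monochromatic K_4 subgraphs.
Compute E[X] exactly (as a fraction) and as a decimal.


Let X = Σ_S X_S over the C(16, 4) = 1820 subsets S of size 4, where X_S = 1 if the K_4 on S is monochromatic.
For a fixed S, the K_4 on S has C(4, 2) = 6 edges. P[all 6 edges red] = (1/2)^6, and likewise for blue, so P[monochromatic] = 2·(1/2)^6 = 2^{1 − 6} = 1/32.
Summing: E[X] = C(16, 4) · 2^{1 − 6} = 1820 · 1/32 = 455/8.
Numerically: E[X] ≈ 56.875000.

E[X] = C(16,4)·2^(1−C(4,2)) = 455/8 ≈ 56.875000.


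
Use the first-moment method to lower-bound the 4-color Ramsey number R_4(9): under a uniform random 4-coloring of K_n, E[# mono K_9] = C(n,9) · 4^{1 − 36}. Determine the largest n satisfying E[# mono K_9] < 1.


We need C(n, 9) · 4^{1 − 36} < 1, i.e. C(n, 9) < 4^{36 − 1} = 1180591620717411303424.
Check values of n near the boundary:
  n = 910: C(910, 9) = 1133378248346922788210; 1133378248346922788210 < 1180591620717411303424? YES
  n = 911: C(911, 9) = 1144686900492291197405; 1144686900492291197405 < 1180591620717411303424? YES
  n = 912: C(912, 9) = 1156095740032081475120; 1156095740032081475120 < 1180591620717411303424? YES
  n = 913: C(913, 9) = 1167605542753639808390; 1167605542753639808390 < 1180591620717411303424? YES
  n = 914: C(914, 9) = 1179217089587653905932; 1179217089587653905932 < 1180591620717411303424? YES
  n = 915: C(915, 9) = 1190931166636537885130; 1190931166636537885130 < 1180591620717411303424? NO
The largest n with C(n, 9) < 1180591620717411303424 is n = 914 (where E[X] = 294804272396913476483/295147905179352825856 ≈ 0.9988). Hence R_4(9) > 914, i.e. R_4(9) ≥ 915.

Largest n = 914; hence R_4(9) > 914.


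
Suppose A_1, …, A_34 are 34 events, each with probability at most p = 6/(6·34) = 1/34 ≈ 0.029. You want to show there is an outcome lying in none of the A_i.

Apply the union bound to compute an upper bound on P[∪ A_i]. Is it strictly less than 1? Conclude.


Union bound: P[∪_{i=1}^{34} A_i] ≤ Σ_i P[A_i] ≤ 34·p = 34·(1/34) = 1.
Numerically: 1 ≈ 1.000.
Is 1 < 1? NO.
Since the bound 1 is ≥ 1, the union bound is uninformative here; it does NOT by itself certify existence.

34·p = 1 ≈ 1.000; existence NOT certified by the union bound.


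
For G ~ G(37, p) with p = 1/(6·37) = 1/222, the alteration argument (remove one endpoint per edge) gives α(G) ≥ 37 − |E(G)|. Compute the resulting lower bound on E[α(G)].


E[|E(G)|] = C(37, 2)·p = 666 · (1/222) = 3.
E[α(G)] ≥ n − E[|E(G)|] = 37 − 3 = 34.
Numerically: ≈ 34.0000.
(This is only a lower bound; the true E[α(G)] may be larger.)

E[α(G)] ≥ 34 ≈ 34.0000.


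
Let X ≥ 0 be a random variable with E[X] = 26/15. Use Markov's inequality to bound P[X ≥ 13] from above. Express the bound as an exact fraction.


μ = E[X] = 26/15, a = 13.
Markov: P[X ≥ 13] ≤ μ/a = (26/15)/13 = 2/15.
Numerically: ≈ 0.133333.
(Since a = 13 > μ = 1.733333, the bound 2/15 is < 1 and informative.)

P[X ≥ 13] ≤ 2/15 ≈ 0.133333.


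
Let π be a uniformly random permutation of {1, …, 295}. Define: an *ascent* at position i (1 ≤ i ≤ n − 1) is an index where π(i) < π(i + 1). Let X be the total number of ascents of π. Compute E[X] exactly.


Write X = Σ X_I over i = 1, …, 294, with X_I the indicator of one ascent.
There are 294 indicators.
For each fixed i, the pair (π(i), π(i+1)) is a uniformly random ordered pair of distinct values from {1, …, 295}; by symmetry P[π(i) < π(i+1)] = 1/2.
By linearity: E[X] = 294 · (1/2) = (295 − 1) · (1/2) = 147 ≈ 147.0000.

E[X] = 147 = 147.0000.


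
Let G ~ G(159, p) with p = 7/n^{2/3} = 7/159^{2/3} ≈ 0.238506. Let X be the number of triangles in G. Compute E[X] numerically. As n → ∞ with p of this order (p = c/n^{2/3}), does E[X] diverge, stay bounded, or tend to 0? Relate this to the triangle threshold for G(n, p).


Number of potential triangles: C(159, 3) = 657359.
Each occurs with probability p³ ≈ (0.238506)³ ≈ 1.35675013e-02.
By linearity: E[X] = C(159, 3)·p³ ≈ 657359 · 1.35675013e-02 ≈ 8918.719078.
Since α = 2/3 < 1, p = c/n^{2/3} ≫ 1/n is above the triangle threshold p ~ 1/n. Asymptotically E[X] ~ (c³/6)·n^{3(1−α)} = (7³/6)·n^{1} → ∞; triangles are abundant w.h.p.

E[X] ≈ 8918.719078; in regime p = Θ(1/n^{2/3}) E[X] diverges (above the triangle threshold p ~ 1/n).


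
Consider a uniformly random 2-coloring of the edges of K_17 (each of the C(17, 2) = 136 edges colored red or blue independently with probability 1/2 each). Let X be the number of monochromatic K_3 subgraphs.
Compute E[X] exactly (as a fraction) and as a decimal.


Let X = Σ_S X_S over the C(17, 3) = 680 subsets S of size 3, where X_S = 1 if the K_3 on S is monochromatic.
For a fixed S, the K_3 on S has C(3, 2) = 3 edges. P[all 3 edges red] = (1/2)^3, and likewise for blue, so P[monochromatic] = 2·(1/2)^3 = 2^{1 − 3} = 1/4.
Summing: E[X] = C(17, 3) · 2^{1 − 3} = 680 · 1/4 = 170.
Numerically: E[X] ≈ 170.0000.

E[X] = C(17,3)·2^(1−C(3,2)) = 170 ≈ 170.0000.


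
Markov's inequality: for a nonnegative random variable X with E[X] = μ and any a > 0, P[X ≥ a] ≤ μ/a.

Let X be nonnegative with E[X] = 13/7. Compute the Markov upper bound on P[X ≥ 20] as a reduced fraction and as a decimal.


μ = E[X] = 13/7, a = 20.
Markov: P[X ≥ 20] ≤ μ/a = (13/7)/20 = 13/140.
Numerically: ≈ 0.093.
(Since a = 20 > μ = 1.857, the bound 13/140 is < 1 and informative.)

P[X ≥ 20] ≤ 13/140 ≈ 0.093.


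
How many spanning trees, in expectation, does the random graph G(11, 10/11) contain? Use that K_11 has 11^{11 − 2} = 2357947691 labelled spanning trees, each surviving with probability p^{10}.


K_11 has 11^{11 − 2} = 2357947691 labelled spanning trees.
For each such spanning tree H, let X_H = 1 if all 10 edges of H are present in G. Then P[X_H = 1] = p^{10} = (10/11)^{10} = 10000000000/25937424601.
Summing the indicators: E[X] = Σ_H E[X_H] = 2357947691 · p^{10} = 2357947691 · 10000000000/25937424601 = 10000000000/11.
Numerically: E[X] ≈ 9.09091e+08.

E[X] = 2357947691 · (10/11)^{10} = 10000000000/11 ≈ 9.09091e+08.


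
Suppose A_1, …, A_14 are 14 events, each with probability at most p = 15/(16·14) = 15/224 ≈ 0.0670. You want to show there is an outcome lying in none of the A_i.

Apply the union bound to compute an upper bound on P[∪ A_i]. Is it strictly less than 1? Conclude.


Union bound: P[∪_{i=1}^{14} A_i] ≤ Σ_i P[A_i] ≤ 14·p = 14·(15/224) = 15/16.
Numerically: 15/16 ≈ 0.9375.
Is 15/16 < 1? YES.
Since P[∪ A_i] ≤ 15/16 < 1, the complement has P[∩ A_i^c] ≥ 1 − 15/16 = 1/16 > 0, so some outcome avoids every A_i.

14·p = 15/16 ≈ 0.9375; existence CERTIFIED by the union bound.


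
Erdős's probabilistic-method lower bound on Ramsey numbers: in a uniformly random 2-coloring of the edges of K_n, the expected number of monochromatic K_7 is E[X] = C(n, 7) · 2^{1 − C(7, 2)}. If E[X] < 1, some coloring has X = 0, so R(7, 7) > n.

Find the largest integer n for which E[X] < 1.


We need C(n, 7) · 2^{1 − 21} < 1, i.e. C(n, 7) < 2^{21 − 1} = 1048576.
Check values of n near the boundary:
  n = 23: C(23, 7) = 245157; 245157 < 1048576? YES
  n = 24: C(24, 7) = 346104; 346104 < 1048576? YES
  n = 25: C(25, 7) = 480700; 480700 < 1048576? YES
  n = 26: C(26, 7) = 657800; 657800 < 1048576? YES
  n = 27: C(27, 7) = 888030; 888030 < 1048576? YES
  n = 28: C(28, 7) = 1184040; 1184040 < 1048576? NO
  n = 29: C(29, 7) = 1560780; 1560780 < 1048576? NO
The largest n with C(n, 7) < 1048576 is n = 27 (where E[X] = 444015/524288 ≈ 0.8468914). Hence R(7, 7) > 27, i.e. R(7, 7) ≥ 28.

Largest n = 27; hence R(7, 7) > 27.


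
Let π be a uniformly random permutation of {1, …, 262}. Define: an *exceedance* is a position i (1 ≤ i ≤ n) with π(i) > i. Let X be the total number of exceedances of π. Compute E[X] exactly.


Write X = Σ_{i=1}^{262} X_i, where X_i = 1_{π(i) > i}.
For each fixed i, π(i) is uniform over {1, …, 262} (marginal of a uniform permutation), so P[π(i) > i] = (n − i)/n. Summing: Σ_{i=1}^{262} (n − i)/n = (0 + 1 + … + 261)/262 = 262(262 − 1)/(2·262) = (262 − 1)/2.
Hence E[X] = Σ_{i=1}^{262} (262 − i)/262 = 261/2 ≈ 130.50000.

E[X] = 261/2 = 130.50000.


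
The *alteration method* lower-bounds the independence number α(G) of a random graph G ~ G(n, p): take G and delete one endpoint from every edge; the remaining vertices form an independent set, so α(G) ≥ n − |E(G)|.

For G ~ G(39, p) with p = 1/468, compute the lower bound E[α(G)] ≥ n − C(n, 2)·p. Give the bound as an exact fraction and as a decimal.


E[|E(G)|] = C(39, 2)·p = 741 · (1/468) = 19/12.
E[α(G)] ≥ n − E[|E(G)|] = 39 − 19/12 = 449/12.
Numerically: ≈ 37.4167.
(This is only a lower bound; the true E[α(G)] may be larger.)

E[α(G)] ≥ 449/12 ≈ 37.4167.


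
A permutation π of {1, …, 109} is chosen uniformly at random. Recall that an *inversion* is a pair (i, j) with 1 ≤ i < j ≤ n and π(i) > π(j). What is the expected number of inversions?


Write X = Σ X_I over the C(109, 2) = 5886 pairs i < j, with X_I the indicator of one inversion.
There are 5886 indicators.
For each fixed pair i < j, the values π(i) and π(j) are two distinct elements of {1, …, 109} in uniformly random order; by symmetry P[π(i) > π(j)] = 1/2.
By linearity: E[X] = 5886 · (1/2) = C(109, 2) · (1/2) = 5886/2 = 2943 ≈ 2943.000.

E[X] = 2943 = 2943.000.


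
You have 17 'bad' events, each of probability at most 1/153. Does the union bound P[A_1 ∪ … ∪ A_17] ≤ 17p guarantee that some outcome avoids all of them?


Union bound: P[∪_{i=1}^{17} A_i] ≤ Σ_i P[A_i] ≤ 17·p = 17·(1/153) = 1/9.
Numerically: 1/9 ≈ 0.11111.
Is 1/9 < 1? YES.
Since P[∪ A_i] ≤ 1/9 < 1, the complement has P[∩ A_i^c] ≥ 1 − 1/9 = 8/9 > 0, so some outcome avoids every A_i.

17·p = 1/9 ≈ 0.11111; existence CERTIFIED by the union bound.


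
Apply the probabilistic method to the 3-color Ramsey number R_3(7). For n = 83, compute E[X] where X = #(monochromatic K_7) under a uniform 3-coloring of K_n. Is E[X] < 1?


E[X] = C(83, 7) · 3^{1 − 21} = 4151918628 · 3^{−20} = 4151918628/3486784401.
As a reduced fraction: E[X] = 153774764/129140163 ≈ 1.191.
Is E[X] < 1? NO.
Since E[X] ≥ 1, the first-moment bound is inconclusive at n = 83; it does NOT by itself certify R_3(7) > 83.

E[X] = 153774764/129140163 ≈ 1.191; E[X] ≥ 1; first-moment method inconclusive here.


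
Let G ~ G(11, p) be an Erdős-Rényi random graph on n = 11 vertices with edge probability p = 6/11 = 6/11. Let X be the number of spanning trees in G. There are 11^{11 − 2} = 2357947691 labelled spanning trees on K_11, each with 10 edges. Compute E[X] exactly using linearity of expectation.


K_11 has 11^{11 − 2} = 2357947691 labelled spanning trees.
For each such spanning tree H, let X_H = 1 if all 10 edges of H are present in G. Then P[X_H = 1] = p^{10} = (6/11)^{10} = 60466176/25937424601.
By linearity: E[X] = Σ_H E[X_H] = 2357947691 · p^{10} = 2357947691 · 60466176/25937424601 = 60466176/11.
Numerically: E[X] ≈ 5.49693e+06.

E[X] = 2357947691 · (6/11)^{10} = 60466176/11 ≈ 5.49693e+06.


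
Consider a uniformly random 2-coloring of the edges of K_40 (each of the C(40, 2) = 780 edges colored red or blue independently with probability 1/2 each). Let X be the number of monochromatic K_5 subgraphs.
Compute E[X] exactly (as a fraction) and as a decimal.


Let X = Σ_S X_S over the C(40, 5) = 658008 subsets S of size 5, where X_S = 1 if the K_5 on S is monochromatic.
For a fixed S, the K_5 on S has C(5, 2) = 10 edges. P[all 10 edges red] = (1/2)^10, and likewise for blue, so P[monochromatic] = 2·(1/2)^10 = 2^{1 − 10} = 1/512.
Summing: E[X] = C(40, 5) · 2^{1 − 10} = 658008 · 1/512 = 82251/64.
Numerically: E[X] ≈ 1285.172.

E[X] = C(40,5)·2^(1−C(5,2)) = 82251/64 ≈ 1285.172.


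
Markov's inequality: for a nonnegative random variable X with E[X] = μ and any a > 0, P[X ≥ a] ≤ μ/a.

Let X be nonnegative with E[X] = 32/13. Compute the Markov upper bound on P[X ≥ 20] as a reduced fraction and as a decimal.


μ = E[X] = 32/13, a = 20.
Markov: P[X ≥ 20] ≤ μ/a = (32/13)/20 = 8/65.
Numerically: ≈ 0.123.
(Since a = 20 > μ = 2.462, the bound 8/65 is < 1 and informative.)

P[X ≥ 20] ≤ 8/65 ≈ 0.123.


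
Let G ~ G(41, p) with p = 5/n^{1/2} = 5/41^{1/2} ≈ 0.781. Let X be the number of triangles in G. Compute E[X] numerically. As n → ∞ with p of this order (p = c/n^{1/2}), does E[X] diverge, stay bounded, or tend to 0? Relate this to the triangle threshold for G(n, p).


Number of potential triangles: C(41, 3) = 10660.
Each occurs with probability p³ ≈ (0.781)³ ≈ 4.76140e-01.
By linearity: E[X] = C(41, 3)·p³ ≈ 10660 · 4.76140e-01 ≈ 5075.647.
Since α = 1/2 < 1, p = c/n^{1/2} ≫ 1/n is above the triangle threshold p ~ 1/n. Asymptotically E[X] ~ (c³/6)·n^{3(1−α)} = (5³/6)·n^{1.5} → ∞; triangles are abundant w.h.p.

E[X] ≈ 5075.647; in regime p = Θ(1/n^{1/2}) E[X] diverges (above the triangle threshold p ~ 1/n).


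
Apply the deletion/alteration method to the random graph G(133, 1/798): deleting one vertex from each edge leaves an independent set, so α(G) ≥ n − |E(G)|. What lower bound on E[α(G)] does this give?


E[|E(G)|] = C(133, 2)·p = 8778 · (1/798) = 11.
E[α(G)] ≥ n − E[|E(G)|] = 133 − 11 = 122.
Numerically: ≈ 122.000.
(This is only a lower bound; the true E[α(G)] may be larger.)

E[α(G)] ≥ 122 ≈ 122.000.


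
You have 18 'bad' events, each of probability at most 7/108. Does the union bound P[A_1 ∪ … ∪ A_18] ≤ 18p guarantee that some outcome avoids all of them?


Union bound: P[∪_{i=1}^{18} A_i] ≤ Σ_i P[A_i] ≤ 18·p = 18·(7/108) = 7/6.
Numerically: 7/6 ≈ 1.1667.
Is 7/6 < 1? NO.
Since the bound 7/6 is ≥ 1, the union bound is uninformative here; it does NOT by itself certify existence.

18·p = 7/6 ≈ 1.1667; existence NOT certified by the union bound.


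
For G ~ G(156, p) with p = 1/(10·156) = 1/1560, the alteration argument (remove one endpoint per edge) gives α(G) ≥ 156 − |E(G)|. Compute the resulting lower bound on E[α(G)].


E[|E(G)|] = C(156, 2)·p = 12090 · (1/1560) = 31/4.
E[α(G)] ≥ n − E[|E(G)|] = 156 − 31/4 = 593/4.
Numerically: ≈ 148.250000.
(This is only a lower bound; the true E[α(G)] may be larger.)

E[α(G)] ≥ 593/4 ≈ 148.250000.


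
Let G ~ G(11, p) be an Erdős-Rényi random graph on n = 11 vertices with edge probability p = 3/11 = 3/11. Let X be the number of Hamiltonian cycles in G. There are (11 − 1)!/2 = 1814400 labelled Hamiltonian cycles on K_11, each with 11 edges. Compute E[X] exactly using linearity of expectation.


K_11 has (11 − 1)!/2 = 1814400 labelled Hamiltonian cycles.
For each such Hamiltonian cycle H, let X_H = 1 if all 11 edges of H are present in G. Then P[X_H = 1] = p^{11} = (3/11)^{11} = 177147/285311670611.
By linearity: E[X] = Σ_H E[X_H] = 1814400 · p^{11} = 1814400 · 177147/285311670611 = 321415516800/285311670611.
Numerically: E[X] ≈ 1.1265.

E[X] = 1814400 · (3/11)^{11} = 321415516800/285311670611 ≈ 1.1265.


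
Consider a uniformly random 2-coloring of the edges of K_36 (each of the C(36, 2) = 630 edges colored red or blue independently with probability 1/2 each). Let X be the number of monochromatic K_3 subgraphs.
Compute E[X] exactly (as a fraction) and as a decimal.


Let X = Σ_S X_S over the C(36, 3) = 7140 subsets S of size 3, where X_S = 1 if the K_3 on S is monochromatic.
For a fixed S, the K_3 on S has C(3, 2) = 3 edges. P[all 3 edges red] = (1/2)^3, and likewise for blue, so P[monochromatic] = 2·(1/2)^3 = 2^{1 − 3} = 1/4.
By linearity of expectation: E[X] = C(36, 3) · 2^{1 − 3} = 7140 · 1/4 = 1785.
Numerically: E[X] ≈ 1785.000.

E[X] = C(36,3)·2^(1−C(3,2)) = 1785 ≈ 1785.000.


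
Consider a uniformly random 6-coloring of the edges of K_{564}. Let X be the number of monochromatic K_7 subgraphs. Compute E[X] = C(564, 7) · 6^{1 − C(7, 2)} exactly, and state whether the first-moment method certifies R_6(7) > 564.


E[X] = C(564, 7) · 6^{1 − 21} = 3469685994423792 · 6^{−20} = 3469685994423792/3656158440062976.
As a reduced fraction: E[X] = 24095041627943/25389989167104 ≈ 0.949.
Is E[X] < 1? YES.
Since E[X] < 1, there exists a 6-coloring of K_{564} with no monochromatic K_7; hence R_6(7) > 564.

E[X] = 24095041627943/25389989167104 ≈ 0.949; E[X] < 1, so R_6(7) > 564.


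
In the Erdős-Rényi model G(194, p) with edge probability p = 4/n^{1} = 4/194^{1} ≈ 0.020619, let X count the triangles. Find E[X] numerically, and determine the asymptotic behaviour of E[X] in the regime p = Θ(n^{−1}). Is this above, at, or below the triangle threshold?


Number of potential triangles: C(194, 3) = 1198144.
Each occurs with probability p³ ≈ (0.020619)³ ≈ 8.7654615e-06.
By linearity: E[X] = C(194, 3)·p³ ≈ 1198144 · 8.7654615e-06 ≈ 10.50229.
Here α = 1, so p = 4/n is exactly at the triangle threshold p ~ 1/n. Asymptotically E[X] → c³/6 = 4³/6 = 32/3 ≈ 10.66667, a bounded constant. In this regime the triangle count is asymptotically Poisson(c³/6).

E[X] ≈ 10.50229; in regime p = Θ(1/n^{1}) E[X] stays bounded (at the triangle threshold p ~ 1/n).


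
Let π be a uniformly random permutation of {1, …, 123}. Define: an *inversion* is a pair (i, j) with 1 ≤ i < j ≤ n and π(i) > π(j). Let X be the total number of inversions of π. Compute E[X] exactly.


Write X = Σ X_I over the C(123, 2) = 7503 pairs i < j, with X_I the indicator of one inversion.
There are 7503 indicators.
For each fixed pair i < j, the values π(i) and π(j) are two distinct elements of {1, …, 123} in uniformly random order; by symmetry P[π(i) > π(j)] = 1/2.
By linearity: E[X] = 7503 · (1/2) = C(123, 2) · (1/2) = 7503/2 = 7503/2 ≈ 3751.500000.

E[X] = 7503/2 = 3751.500000.
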